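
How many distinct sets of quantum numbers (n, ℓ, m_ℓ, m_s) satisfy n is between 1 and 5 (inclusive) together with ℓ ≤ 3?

Work shell by shell — for each n, count the (ℓ, m_ℓ) pairs that satisfy ℓ ≤ 3:
n=1 → 1; n=2 → 4; n=3 → 9; n=4 → 16; n=5 → 16.
Orbitals: 1 + 4 + 9 + 16 + 16 = 46. Including both spin states (m_s = ±1/2) gives 2 × 46 = 92 states.

92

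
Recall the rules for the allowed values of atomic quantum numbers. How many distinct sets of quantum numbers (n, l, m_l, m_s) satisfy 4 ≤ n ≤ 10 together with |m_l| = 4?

84

Per-shell orbital counts meeting the constraint:
n=5 → 2; n=6 → 4; n=7 → 6; n=8 → 8; n=9 → 10; n=10 → 12.
Orbitals: 2 + 4 + 6 + 8 + 10 + 12 = 42. Including both spin states (m_s = ±1/2) gives 2 × 42 = 84 states.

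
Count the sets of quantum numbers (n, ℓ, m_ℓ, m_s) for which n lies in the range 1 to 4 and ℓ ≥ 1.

Go shell by shell, enumerating (ℓ, m_ℓ) with ℓ ≥ 1:
n=2 → 3; n=3 → 8; n=4 → 15.
Orbitals: 3 + 8 + 15 = 26. Including both spin states (m_s = ±1/2) gives 2 × 26 = 52 states.

52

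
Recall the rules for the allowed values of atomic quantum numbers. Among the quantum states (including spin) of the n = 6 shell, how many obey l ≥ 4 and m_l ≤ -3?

With n = 6 the allowed l are 0, 1, …, 5.
Contributions: l=4 → 2; l=5 → 3.
Orbitals: 2 + 3 = 5. Each orbital carries two spin states, so 5 × 2 = 10 states.

10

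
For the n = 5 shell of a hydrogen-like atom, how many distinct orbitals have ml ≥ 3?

3

Go through l = 0, …, 4 (the values permitted for n = 5).
Per l-value: l=3 → 1; l=4 → 2.
Total orbitals: 1 + 2 = 3.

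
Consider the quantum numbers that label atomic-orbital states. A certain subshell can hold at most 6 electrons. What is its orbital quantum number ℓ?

2(2ℓ+1) = 6 ⇒ 2ℓ+1 = 3 ⇒ ℓ = 1.

ℓ = 1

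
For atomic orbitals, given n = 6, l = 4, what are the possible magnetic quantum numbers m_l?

m_l takes every integer from −l to +l. With l = 4 that gives the 9 values -4, -3, -2, -1, 0, 1, 2, 3, 4.

-4, -3, -2, -1, 0, 1, 2, 3, 4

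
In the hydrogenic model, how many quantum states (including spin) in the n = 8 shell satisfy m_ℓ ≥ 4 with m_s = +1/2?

The (ℓ, m_ℓ) pairs meeting m_ℓ ≥ 4 give: ℓ=4 → 1; ℓ=5 → 2; ℓ=6 → 3; ℓ=7 → 4.
Orbitals: 1 + 2 + 3 + 4 = 10. With m_s fixed to a single value there is one state per orbital, giving 10 states.

10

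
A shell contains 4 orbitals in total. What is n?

n² = 4 ⇒ n = 2.

n = 2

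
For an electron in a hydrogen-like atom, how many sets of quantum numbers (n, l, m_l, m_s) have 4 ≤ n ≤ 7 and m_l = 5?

6

Count contributing orbitals for each principal shell:
n=6 → 1; n=7 → 2.
Orbitals: 1 + 2 = 3. Including both spin states (m_s = ±1/2) gives 2 × 3 = 6 states.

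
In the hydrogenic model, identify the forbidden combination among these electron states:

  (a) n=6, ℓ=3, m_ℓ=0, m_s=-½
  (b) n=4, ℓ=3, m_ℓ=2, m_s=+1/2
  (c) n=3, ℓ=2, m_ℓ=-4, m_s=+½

(c) has |m_ℓ| = 4 > ℓ = 2, violating −ℓ ≤ m_ℓ ≤ ℓ.
The remaining sets (a), (b) satisfy all four rules.

(c)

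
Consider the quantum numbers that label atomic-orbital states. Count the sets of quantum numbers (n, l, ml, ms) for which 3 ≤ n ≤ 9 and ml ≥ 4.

70

Per-shell orbital counts meeting the constraint:
n=5 → 1; n=6 → 3; n=7 → 6; n=8 → 10; n=9 → 15.
Orbitals: 1 + 3 + 6 + 10 + 15 = 35. Including both spin states (ms = ±1/2) gives 2 × 35 = 70 states.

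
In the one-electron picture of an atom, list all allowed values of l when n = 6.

l is an integer with 0 ≤ l ≤ n−1, so for n = 6: l = 0, 1, 2, 3, 4, 5.

0, 1, 2, 3, 4, 5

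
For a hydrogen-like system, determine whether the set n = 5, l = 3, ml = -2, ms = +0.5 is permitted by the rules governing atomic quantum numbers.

n = 5 is a positive integer. l = 3 satisfies 0 ≤ l ≤ n−1 = 4. ml = -2 lies in the range −l … +l (here −3 … 3). ms = +1/2 is one of ±1/2.
All four constraints are satisfied.

Yes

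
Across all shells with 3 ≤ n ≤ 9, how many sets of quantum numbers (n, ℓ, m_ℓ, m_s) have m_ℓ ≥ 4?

Count contributing orbitals for each principal shell:
n=5 → 1; n=6 → 3; n=7 → 6; n=8 → 10; n=9 → 15.
Orbitals: 1 + 3 + 6 + 10 + 15 = 35. Including both spin states (m_s = ±1/2) gives 2 × 35 = 70 states.

70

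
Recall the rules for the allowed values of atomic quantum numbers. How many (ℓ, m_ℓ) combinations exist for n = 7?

The n = 7 shell contains n² = 7² = 49 orbitals.

49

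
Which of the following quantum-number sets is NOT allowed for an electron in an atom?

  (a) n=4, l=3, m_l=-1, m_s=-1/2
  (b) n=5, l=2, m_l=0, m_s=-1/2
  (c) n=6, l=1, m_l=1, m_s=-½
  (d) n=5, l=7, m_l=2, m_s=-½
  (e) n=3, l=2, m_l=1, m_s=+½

(d) has l = 7 ≥ n = 5, violating 0 ≤ l ≤ n−1.
The remaining sets (a), (b), (c), (e) satisfy all four rules.

(d)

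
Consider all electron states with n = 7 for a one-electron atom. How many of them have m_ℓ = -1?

12

The n = 7 shell has ℓ = 0 through 6; check each.
Per ℓ-value: ℓ=1 → 1; ℓ=2 → 1; ℓ=3 → 1; ℓ=4 → 1; ℓ=5 → 1; ℓ=6 → 1.
Orbitals: 1 + 1 + 1 + 1 + 1 + 1 = 6. Each orbital carries two spin states, so 6 × 2 = 12 states.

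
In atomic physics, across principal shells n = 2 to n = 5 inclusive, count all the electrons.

108

Shell n has n² orbitals: 2²=4 + 3²=9 + 4²=16 + 5²=25 = 54 orbitals.
Two spin states per orbital: 2 × 54 = 108 electrons.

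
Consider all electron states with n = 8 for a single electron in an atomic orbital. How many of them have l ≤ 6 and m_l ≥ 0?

With n = 8 the allowed l are 0, 1, …, 7.
Contributions: l=0 → 1; l=1 → 2; l=2 → 3; l=3 → 4; l=4 → 5; l=5 → 6; l=6 → 7.
Orbitals: 1 + 2 + 3 + 4 + 5 + 6 + 7 = 28. Each orbital carries two spin states, so 28 × 2 = 56 states.

56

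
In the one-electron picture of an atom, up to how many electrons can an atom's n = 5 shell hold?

A shell holds 2n² electrons: 2 × 5² = 2 × 25 = 50.

50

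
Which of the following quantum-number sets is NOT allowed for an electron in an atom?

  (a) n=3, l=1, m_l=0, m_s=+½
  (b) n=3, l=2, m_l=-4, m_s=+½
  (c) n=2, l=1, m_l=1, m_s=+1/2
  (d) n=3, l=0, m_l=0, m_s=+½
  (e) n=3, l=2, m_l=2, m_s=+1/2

(b)

(b) has |m_l| = 4 > l = 2, violating −l ≤ m_l ≤ l.
The remaining sets (a), (c), (d), (e) satisfy all four rules.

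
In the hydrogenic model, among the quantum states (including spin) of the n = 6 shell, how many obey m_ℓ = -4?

Go through ℓ = 0, …, 5 (the values permitted for n = 6).
Contributions: ℓ=4 → 1; ℓ=5 → 1.
Orbitals: 1 + 1 = 2. Each orbital carries two spin states, so 2 × 2 = 4 states.

4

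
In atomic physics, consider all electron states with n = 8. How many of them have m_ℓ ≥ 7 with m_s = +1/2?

1

The (ℓ, m_ℓ) pairs meeting m_ℓ ≥ 7 give: ℓ=7 → 1.
Orbitals: 1. With m_s fixed to a single value there is one state per orbital, giving 1 state.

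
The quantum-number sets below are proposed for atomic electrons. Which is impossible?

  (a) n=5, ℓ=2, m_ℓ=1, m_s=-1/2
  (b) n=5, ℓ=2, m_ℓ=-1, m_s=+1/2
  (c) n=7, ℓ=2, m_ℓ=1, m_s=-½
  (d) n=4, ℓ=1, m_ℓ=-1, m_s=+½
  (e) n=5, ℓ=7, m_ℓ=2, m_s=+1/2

(e)

(e) has ℓ = 7 ≥ n = 5, violating 0 ≤ ℓ ≤ n−1.
The remaining sets (a), (b), (c), (d) satisfy all four rules.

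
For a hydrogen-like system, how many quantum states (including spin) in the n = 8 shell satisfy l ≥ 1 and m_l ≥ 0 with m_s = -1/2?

Go through l = 0, …, 7 (the values permitted for n = 8).
The (l, m_l) pairs meeting l ≥ 1 and m_l ≥ 0 give: l=1 → 2; l=2 → 3; l=3 → 4; l=4 → 5; l=5 → 6; l=6 → 7; l=7 → 8.
Orbitals: 2 + 3 + 4 + 5 + 6 + 7 + 8 = 35. With m_s fixed to a single value there is one state per orbital, giving 35 states.

35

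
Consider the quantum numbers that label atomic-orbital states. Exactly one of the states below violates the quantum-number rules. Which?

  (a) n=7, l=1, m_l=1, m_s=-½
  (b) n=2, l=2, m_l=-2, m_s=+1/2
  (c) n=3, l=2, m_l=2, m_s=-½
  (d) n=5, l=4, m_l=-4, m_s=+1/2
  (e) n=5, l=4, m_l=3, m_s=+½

(b) has l = 2 ≥ n = 2, violating 0 ≤ l ≤ n−1.
The remaining sets (a), (c), (d), (e) satisfy all four rules.

(b)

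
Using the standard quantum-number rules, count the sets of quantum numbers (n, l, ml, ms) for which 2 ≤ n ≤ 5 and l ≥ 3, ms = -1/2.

Count contributing orbitals for each principal shell:
n=4 → 7; n=5 → 16.
Orbitals: 7 + 16 = 23. With ms fixed to -1/2 there is one state per orbital, so 23 states.

23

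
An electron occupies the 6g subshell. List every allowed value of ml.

-4, -3, -2, -1, 0, 1, 2, 3, 4

The 6g subshell has l = 4, and ml takes every integer from −l to +l. With l = 4 that gives the 9 values -4, -3, -2, -1, 0, 1, 2, 3, 4.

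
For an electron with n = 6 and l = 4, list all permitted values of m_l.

-4, -3, -2, -1, 0, 1, 2, 3, 4

m_l takes every integer from −l to +l. With l = 4 that gives the 9 values -4, -3, -2, -1, 0, 1, 2, 3, 4.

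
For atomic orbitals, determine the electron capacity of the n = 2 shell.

8

A shell holds 2n² electrons: 2 × 2² = 2 × 4 = 8.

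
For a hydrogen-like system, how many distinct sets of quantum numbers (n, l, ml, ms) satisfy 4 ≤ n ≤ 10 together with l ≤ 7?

636

For each n in the range, tally the orbitals obeying l ≤ 7:
n=4 → 16; n=5 → 25; n=6 → 36; n=7 → 49; n=8 → 64; n=9 → 64; n=10 → 64.
Orbitals: 16 + 25 + 36 + 49 + 64 + 64 + 64 = 318. Including both spin states (ms = ±1/2) gives 2 × 318 = 636 states.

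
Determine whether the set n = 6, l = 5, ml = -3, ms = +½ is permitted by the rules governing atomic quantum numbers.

Valid

n = 6 is a positive integer. l = 5 satisfies 0 ≤ l ≤ n−1 = 5. ml = -3 lies in the range −l … +l (here −5 … 5). ms = +1/2 is one of ±1/2.
All four constraints are satisfied.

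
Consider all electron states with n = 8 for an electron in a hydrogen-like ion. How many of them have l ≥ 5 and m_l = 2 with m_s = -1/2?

3

The n = 8 shell has l = 0 through 7; check each.
The (l, m_l) pairs meeting l ≥ 5 and m_l = 2 give: l=5 → 1; l=6 → 1; l=7 → 1.
Orbitals: 1 + 1 + 1 = 3. With m_s fixed to a single value there is one state per orbital, giving 3 states.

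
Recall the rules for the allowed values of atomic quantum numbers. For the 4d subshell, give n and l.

The leading integer gives n = 4; the letter 'd' means l = 2.

n = 4, l = 2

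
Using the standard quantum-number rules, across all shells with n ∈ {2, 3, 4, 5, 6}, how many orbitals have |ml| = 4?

Count contributing orbitals for each principal shell:
n=5 → 2; n=6 → 4.
Total orbitals: 2 + 4 = 6.

6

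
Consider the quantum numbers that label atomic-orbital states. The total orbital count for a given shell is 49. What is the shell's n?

n = 7

n² = 49 ⇒ n = 7.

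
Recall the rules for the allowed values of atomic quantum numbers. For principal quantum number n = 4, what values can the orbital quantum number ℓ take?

0, 1, 2, 3

ℓ is an integer with 0 ≤ ℓ ≤ n−1, so for n = 4: ℓ = 0, 1, 2, 3.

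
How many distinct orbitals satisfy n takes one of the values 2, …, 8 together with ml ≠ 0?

168

Treat each shell separately and count matching orbitals:
n=2 → 2; n=3 → 6; n=4 → 12; n=5 → 20; n=6 → 30; n=7 → 42; n=8 → 56.
Total orbitals: 2 + 6 + 12 + 20 + 30 + 42 + 56 = 168.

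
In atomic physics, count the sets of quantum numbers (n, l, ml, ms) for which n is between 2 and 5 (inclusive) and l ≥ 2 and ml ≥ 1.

For each n in the range, tally the orbitals obeying l ≥ 2 and ml ≥ 1:
n=3 → 2; n=4 → 5; n=5 → 9.
Orbitals: 2 + 5 + 9 = 16. Including both spin states (ms = ±1/2) gives 2 × 16 = 32 states.

32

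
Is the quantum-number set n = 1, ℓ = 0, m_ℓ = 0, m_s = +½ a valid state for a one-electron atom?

Allowed

n = 1 is a positive integer. ℓ = 0 satisfies 0 ≤ ℓ ≤ n−1 = 0. m_ℓ = 0 lies in the range −ℓ … +ℓ (here 0). m_s = +1/2 is one of ±1/2.
All four constraints are satisfied.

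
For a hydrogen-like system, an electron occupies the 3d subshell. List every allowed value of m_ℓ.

-2, -1, 0, 1, 2

The 3d subshell has ℓ = 2, and m_ℓ takes every integer from −ℓ to +ℓ. With ℓ = 2 that gives the 5 values -2, -1, 0, 1, 2.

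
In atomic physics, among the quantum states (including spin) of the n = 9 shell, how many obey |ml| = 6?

12

The (l, ml) pairs meeting |ml| = 6 give: l=6 → 2; l=7 → 2; l=8 → 2.
Orbitals: 2 + 2 + 2 = 6. Each orbital carries two spin states, so 6 × 2 = 12 states.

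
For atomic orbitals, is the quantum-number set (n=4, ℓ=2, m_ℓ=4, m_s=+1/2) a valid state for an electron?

The magnetic quantum number must satisfy −ℓ ≤ m_ℓ ≤ ℓ. With ℓ = 2, m_ℓ can only be -2, -1, 0, 1, 2, so m_ℓ = 4 is forbidden.

No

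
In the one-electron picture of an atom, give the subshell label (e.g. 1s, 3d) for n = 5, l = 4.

5g

l = 4 corresponds to the letter 'g', so the subshell is 5g.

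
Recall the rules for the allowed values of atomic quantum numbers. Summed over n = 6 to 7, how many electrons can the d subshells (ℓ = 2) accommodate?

A d subshell (ℓ = 2) exists for every n ≥ 3, so shells n = 6, 7 each contribute one — 2 subshells.
Since each d subshell holds 2(2·2+1) = 10 electrons, the total is 2 × 10 = 20.

20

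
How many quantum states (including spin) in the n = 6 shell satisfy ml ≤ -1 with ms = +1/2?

Go through l = 0, …, 5 (the values permitted for n = 6).
Contributions: l=1 → 1; l=2 → 2; l=3 → 3; l=4 → 4; l=5 → 5.
Orbitals: 1 + 2 + 3 + 4 + 5 = 15. With ms fixed to a single value there is one state per orbital, giving 15 states.

15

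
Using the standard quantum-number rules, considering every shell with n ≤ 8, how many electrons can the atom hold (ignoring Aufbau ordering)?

408

Total orbitals = 1² + 2² + 3² + 4² + 5² + 6² + 7² + 8² = 204. Doubling for spin gives 408 electrons.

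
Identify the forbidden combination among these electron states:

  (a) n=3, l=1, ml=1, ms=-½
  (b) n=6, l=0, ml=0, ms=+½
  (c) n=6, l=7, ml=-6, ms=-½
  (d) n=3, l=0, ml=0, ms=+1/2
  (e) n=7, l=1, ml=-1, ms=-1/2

(c)

(c) has l = 7 ≥ n = 6, violating 0 ≤ l ≤ n−1.
The remaining sets (a), (b), (d), (e) satisfy all four rules.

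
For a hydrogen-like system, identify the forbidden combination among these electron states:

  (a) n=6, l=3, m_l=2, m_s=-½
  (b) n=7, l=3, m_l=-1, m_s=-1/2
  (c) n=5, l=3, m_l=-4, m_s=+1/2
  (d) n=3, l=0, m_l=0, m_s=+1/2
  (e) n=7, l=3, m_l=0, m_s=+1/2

(c)

(c) has |m_l| = 4 > l = 3, violating −l ≤ m_l ≤ l.
The remaining sets (a), (b), (d), (e) satisfy all four rules.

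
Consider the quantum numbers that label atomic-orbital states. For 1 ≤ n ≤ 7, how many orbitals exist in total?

140

Total orbitals = 1² + 2² + 3² + 4² + 5² + 6² + 7² = 140.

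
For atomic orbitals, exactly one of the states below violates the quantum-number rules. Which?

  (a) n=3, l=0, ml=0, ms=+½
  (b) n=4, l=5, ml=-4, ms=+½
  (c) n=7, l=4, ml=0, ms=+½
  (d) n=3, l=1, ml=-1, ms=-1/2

(b) has l = 5 ≥ n = 4, violating 0 ≤ l ≤ n−1.
The remaining sets (a), (c), (d) satisfy all four rules.

(b)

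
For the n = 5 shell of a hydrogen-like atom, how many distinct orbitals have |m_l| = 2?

Go through l = 0, …, 4 (the values permitted for n = 5).
Per l-value: l=2 → 2; l=3 → 2; l=4 → 2.
Total orbitals: 2 + 2 + 2 = 6.

6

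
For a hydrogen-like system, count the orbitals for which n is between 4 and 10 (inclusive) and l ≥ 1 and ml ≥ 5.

35

Treat each shell separately and count matching orbitals:
n=6 → 1; n=7 → 3; n=8 → 6; n=9 → 10; n=10 → 15.
Total orbitals: 1 + 3 + 6 + 10 + 15 = 35.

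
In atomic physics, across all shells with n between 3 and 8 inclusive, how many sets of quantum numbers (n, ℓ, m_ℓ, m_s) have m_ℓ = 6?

For each n in the range, tally the orbitals obeying m_ℓ = 6:
n=7 → 1; n=8 → 2.
Orbitals: 1 + 2 = 3. Including both spin states (m_s = ±1/2) gives 2 × 3 = 6 states.

6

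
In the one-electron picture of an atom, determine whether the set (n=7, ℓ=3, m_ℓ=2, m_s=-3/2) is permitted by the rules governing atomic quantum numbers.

Not allowed

The spin quantum number for an electron can only be m_s = +1/2 or −1/2; m_s = -3/2 is not one of those.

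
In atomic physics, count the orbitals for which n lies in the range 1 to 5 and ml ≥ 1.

20

Per-shell orbital counts meeting the constraint:
n=2 → 1; n=3 → 3; n=4 → 6; n=5 → 10.
Total orbitals: 1 + 3 + 6 + 10 = 20.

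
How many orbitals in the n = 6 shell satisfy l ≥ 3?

Per l-value: l=3 → 7; l=4 → 9; l=5 → 11.
Total orbitals: 7 + 9 + 11 = 27.

27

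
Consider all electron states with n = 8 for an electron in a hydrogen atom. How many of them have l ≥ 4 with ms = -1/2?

48

For n = 8, l ranges over 0 … 7.
Orbitals with l ≥ 4, by l: l=4 → 9; l=5 → 11; l=6 → 13; l=7 → 15.
Orbitals: 9 + 11 + 13 + 15 = 48. With ms fixed to a single value there is one state per orbital, giving 48 states.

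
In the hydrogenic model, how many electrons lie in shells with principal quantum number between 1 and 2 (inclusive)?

10

Shell n has n² orbitals: 1²=1 + 2²=4 = 5 orbitals.
Two spin states per orbital: 2 × 5 = 10 electrons.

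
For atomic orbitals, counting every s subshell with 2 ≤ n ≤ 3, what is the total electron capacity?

4

An s subshell (l = 0) exists for every n ≥ 1, so shells n = 2, 3 each contribute one — 2 subshells.
Since each s subshell holds 2(2·0+1) = 2 electrons, the total is 2 × 2 = 4.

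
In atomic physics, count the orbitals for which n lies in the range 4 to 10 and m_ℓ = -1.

Work shell by shell — for each n, count the (ℓ, m_ℓ) pairs that satisfy m_ℓ = -1:
n=4 → 3; n=5 → 4; n=6 → 5; n=7 → 6; n=8 → 7; n=9 → 8; n=10 → 9.
Total orbitals: 3 + 4 + 5 + 6 + 7 + 8 + 9 = 42.

42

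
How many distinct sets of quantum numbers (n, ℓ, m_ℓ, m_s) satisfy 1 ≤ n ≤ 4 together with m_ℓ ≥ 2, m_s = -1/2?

4

Count contributing orbitals for each principal shell:
n=3 → 1; n=4 → 3.
Orbitals: 1 + 3 = 4. With m_s fixed to -1/2 there is one state per orbital, so 4 states.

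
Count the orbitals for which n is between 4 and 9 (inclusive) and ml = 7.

3

Per-shell orbital counts meeting the constraint:
n=8 → 1; n=9 → 2.
Total orbitals: 1 + 2 = 3.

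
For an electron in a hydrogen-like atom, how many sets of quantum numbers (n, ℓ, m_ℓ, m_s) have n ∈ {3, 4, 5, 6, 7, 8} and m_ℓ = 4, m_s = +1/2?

10

Work shell by shell — for each n, count the (ℓ, m_ℓ) pairs that satisfy m_ℓ = 4:
n=5 → 1; n=6 → 2; n=7 → 3; n=8 → 4.
Orbitals: 1 + 2 + 3 + 4 = 10. With m_s fixed to +1/2 there is one state per orbital, so 10 states.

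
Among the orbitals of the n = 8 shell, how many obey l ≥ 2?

60

Contributions: l=2 → 5; l=3 → 7; l=4 → 9; l=5 → 11; l=6 → 13; l=7 → 15.
Total orbitals: 5 + 7 + 9 + 11 + 13 + 15 = 60.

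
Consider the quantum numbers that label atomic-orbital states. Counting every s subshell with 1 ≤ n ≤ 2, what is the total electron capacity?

4

An s subshell (l = 0) exists for every n ≥ 1, so shells n = 1, 2 each contribute one — 2 subshells.
Since each s subshell holds 2(2·0+1) = 2 electrons, the total is 2 × 2 = 4.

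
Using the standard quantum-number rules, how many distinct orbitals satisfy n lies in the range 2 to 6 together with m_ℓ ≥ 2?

20

Per-shell orbital counts meeting the constraint:
n=3 → 1; n=4 → 3; n=5 → 6; n=6 → 10.
Total orbitals: 1 + 3 + 6 + 10 = 20.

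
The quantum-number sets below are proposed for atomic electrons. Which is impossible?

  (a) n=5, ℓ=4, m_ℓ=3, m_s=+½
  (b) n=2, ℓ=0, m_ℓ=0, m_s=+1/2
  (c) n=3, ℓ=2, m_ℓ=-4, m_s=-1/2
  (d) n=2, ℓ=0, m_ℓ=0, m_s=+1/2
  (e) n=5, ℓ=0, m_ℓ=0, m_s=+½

(c)

(c) has |m_ℓ| = 4 > ℓ = 2, violating −ℓ ≤ m_ℓ ≤ ℓ.
The remaining sets (a), (b), (d), (e) satisfy all four rules.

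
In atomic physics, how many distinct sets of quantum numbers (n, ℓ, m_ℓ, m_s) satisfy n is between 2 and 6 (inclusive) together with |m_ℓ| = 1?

Treat each shell separately and count matching orbitals:
n=2 → 2; n=3 → 4; n=4 → 6; n=5 → 8; n=6 → 10.
Orbitals: 2 + 4 + 6 + 8 + 10 = 30. Including both spin states (m_s = ±1/2) gives 2 × 30 = 60 states.

60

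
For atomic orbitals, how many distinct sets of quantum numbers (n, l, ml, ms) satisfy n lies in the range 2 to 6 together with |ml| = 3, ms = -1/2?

12

Go shell by shell, enumerating (l, ml) with |ml| = 3:
n=4 → 2; n=5 → 4; n=6 → 6.
Orbitals: 2 + 4 + 6 = 12. With ms fixed to -1/2 there is one state per orbital, so 12 states.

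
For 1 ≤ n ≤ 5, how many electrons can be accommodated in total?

110

Total orbitals = 1² + 2² + 3² + 4² + 5² = 55. Doubling for spin gives 110 electrons.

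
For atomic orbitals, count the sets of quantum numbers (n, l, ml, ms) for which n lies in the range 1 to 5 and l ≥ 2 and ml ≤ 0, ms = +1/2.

22

Work shell by shell — for each n, count the (l, ml) pairs that satisfy l ≥ 2 and ml ≤ 0:
n=3 → 3; n=4 → 7; n=5 → 12.
Orbitals: 3 + 7 + 12 = 22. With ms fixed to +1/2 there is one state per orbital, so 22 states.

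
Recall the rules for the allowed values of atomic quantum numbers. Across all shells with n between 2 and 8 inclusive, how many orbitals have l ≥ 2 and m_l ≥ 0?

Treat each shell separately and count matching orbitals:
n=3 → 3; n=4 → 7; n=5 → 12; n=6 → 18; n=7 → 25; n=8 → 33.
Total orbitals: 3 + 7 + 12 + 18 + 25 + 33 = 98.

98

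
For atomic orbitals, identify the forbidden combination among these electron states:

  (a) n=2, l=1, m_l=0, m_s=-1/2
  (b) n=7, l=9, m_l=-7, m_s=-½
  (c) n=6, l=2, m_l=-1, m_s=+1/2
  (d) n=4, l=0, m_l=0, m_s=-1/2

(b) has l = 9 ≥ n = 7, violating 0 ≤ l ≤ n−1.
The remaining sets (a), (c), (d) satisfy all four rules.

(b)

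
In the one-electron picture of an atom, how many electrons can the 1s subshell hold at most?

A subshell with ℓ = 0 has 2ℓ+1 = 1 orbital, each holding 2 electrons (spin ±1/2), so 1 × 2 = 2.

2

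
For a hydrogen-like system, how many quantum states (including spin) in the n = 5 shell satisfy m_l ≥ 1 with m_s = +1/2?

Go through l = 0, …, 4 (the values permitted for n = 5).
Contributions: l=1 → 1; l=2 → 2; l=3 → 3; l=4 → 4.
Orbitals: 1 + 2 + 3 + 4 = 10. With m_s fixed to a single value there is one state per orbital, giving 10 states.

10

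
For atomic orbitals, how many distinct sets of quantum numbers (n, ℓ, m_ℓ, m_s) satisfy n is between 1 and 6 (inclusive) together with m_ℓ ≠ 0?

140

Work shell by shell — for each n, count the (ℓ, m_ℓ) pairs that satisfy m_ℓ ≠ 0:
n=2 → 2; n=3 → 6; n=4 → 12; n=5 → 20; n=6 → 30.
Orbitals: 2 + 6 + 12 + 20 + 30 = 70. Including both spin states (m_s = ±1/2) gives 2 × 70 = 140 states.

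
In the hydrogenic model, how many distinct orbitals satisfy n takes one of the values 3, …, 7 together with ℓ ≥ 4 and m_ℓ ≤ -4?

Work shell by shell — for each n, count the (ℓ, m_ℓ) pairs that satisfy ℓ ≥ 4 and m_ℓ ≤ -4:
n=5 → 1; n=6 → 3; n=7 → 6.
Total orbitals: 1 + 3 + 6 = 10.

10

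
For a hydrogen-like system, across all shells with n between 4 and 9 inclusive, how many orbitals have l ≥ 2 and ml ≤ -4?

35

Count contributing orbitals for each principal shell:
n=5 → 1; n=6 → 3; n=7 → 6; n=8 → 10; n=9 → 15.
Total orbitals: 1 + 3 + 6 + 10 + 15 = 35.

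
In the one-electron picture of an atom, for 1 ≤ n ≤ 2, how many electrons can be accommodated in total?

10

Total orbitals = 1² + 2² = 5. Doubling for spin gives 10 electrons.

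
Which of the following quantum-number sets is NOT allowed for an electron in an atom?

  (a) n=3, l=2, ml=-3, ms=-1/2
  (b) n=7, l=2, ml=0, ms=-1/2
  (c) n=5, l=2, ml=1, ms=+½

(a)

(a) has |ml| = 3 > l = 2, violating −l ≤ ml ≤ l.
The remaining sets (b), (c) satisfy all four rules.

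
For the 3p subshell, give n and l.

The leading integer gives n = 3; the letter 'p' means l = 1.

n = 3, l = 1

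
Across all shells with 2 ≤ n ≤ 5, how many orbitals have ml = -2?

Work shell by shell — for each n, count the (l, ml) pairs that satisfy ml = -2:
n=3 → 1; n=4 → 2; n=5 → 3.
Total orbitals: 1 + 2 + 3 = 6.

6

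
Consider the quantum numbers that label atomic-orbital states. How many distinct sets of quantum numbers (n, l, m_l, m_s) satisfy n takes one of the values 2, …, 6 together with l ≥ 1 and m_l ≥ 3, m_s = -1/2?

Go shell by shell, enumerating (l, m_l) with l ≥ 1 and m_l ≥ 3:
n=4 → 1; n=5 → 3; n=6 → 6.
Orbitals: 1 + 3 + 6 = 10. With m_s fixed to -1/2 there is one state per orbital, so 10 states.

10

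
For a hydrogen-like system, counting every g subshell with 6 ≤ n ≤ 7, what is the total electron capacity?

36

A g subshell (l = 4) exists for every n ≥ 5, so shells n = 6, 7 each contribute one — 2 subshells.
Since each g subshell holds 2(2·4+1) = 18 electrons, the total is 2 × 18 = 36.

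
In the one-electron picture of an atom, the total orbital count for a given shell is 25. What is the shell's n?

n² = 25 ⇒ n = 5.

n = 5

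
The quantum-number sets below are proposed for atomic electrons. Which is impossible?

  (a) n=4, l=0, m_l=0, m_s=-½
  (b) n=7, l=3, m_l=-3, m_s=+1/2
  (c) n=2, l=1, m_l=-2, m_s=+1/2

(c)

(c) has |m_l| = 2 > l = 1, violating −l ≤ m_l ≤ l.
The remaining sets (a), (b) satisfy all four rules.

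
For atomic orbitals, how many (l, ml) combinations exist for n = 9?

The n = 9 shell contains n² = 9² = 81 orbitals.

81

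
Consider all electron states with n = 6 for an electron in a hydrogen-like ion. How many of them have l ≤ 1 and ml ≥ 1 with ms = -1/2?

The n = 6 shell has l = 0 through 5; check each.
Per l-value: l=1 → 1.
Orbitals: 1. With ms fixed to a single value there is one state per orbital, giving 1 state.

1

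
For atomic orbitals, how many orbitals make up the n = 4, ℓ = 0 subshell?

1

A subshell has 2ℓ+1 orbitals; with ℓ = 0, that's 1.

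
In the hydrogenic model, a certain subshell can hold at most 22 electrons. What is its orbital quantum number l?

l = 5

2(2l+1) = 22 ⇒ 2l+1 = 11 ⇒ l = 5.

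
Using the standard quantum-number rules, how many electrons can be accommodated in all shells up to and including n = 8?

408

Total orbitals = 1² + 2² + 3² + 4² + 5² + 6² + 7² + 8² = 204. Doubling for spin gives 408 electrons.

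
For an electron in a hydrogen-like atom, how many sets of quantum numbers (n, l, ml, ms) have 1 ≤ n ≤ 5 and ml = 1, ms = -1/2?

10

Count contributing orbitals for each principal shell:
n=2 → 1; n=3 → 2; n=4 → 3; n=5 → 4.
Orbitals: 1 + 2 + 3 + 4 = 10. With ms fixed to -1/2 there is one state per orbital, so 10 states.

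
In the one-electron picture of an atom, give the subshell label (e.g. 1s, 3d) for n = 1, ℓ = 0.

1s

ℓ = 0 corresponds to the letter 's', so the subshell is 1s.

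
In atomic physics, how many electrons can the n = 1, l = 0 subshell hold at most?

A subshell with l = 0 has 2l+1 = 1 orbital, each holding 2 electrons (spin ±1/2), so 1 × 2 = 2.

2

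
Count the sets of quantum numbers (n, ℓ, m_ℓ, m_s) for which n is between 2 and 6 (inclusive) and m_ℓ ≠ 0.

140

Count contributing orbitals for each principal shell:
n=2 → 2; n=3 → 6; n=4 → 12; n=5 → 20; n=6 → 30.
Orbitals: 2 + 6 + 12 + 20 + 30 = 70. Including both spin states (m_s = ±1/2) gives 2 × 70 = 140 states.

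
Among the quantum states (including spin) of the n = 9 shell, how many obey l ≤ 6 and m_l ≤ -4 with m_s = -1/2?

6

The n = 9 shell has l = 0 through 8; check each.
Contributions: l=4 → 1; l=5 → 2; l=6 → 3.
Orbitals: 1 + 2 + 3 = 6. With m_s fixed to a single value there is one state per orbital, giving 6 states.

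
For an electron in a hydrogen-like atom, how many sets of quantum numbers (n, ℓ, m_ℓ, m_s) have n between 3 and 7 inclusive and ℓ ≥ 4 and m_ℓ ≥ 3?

Treat each shell separately and count matching orbitals:
n=5 → 2; n=6 → 5; n=7 → 9.
Orbitals: 2 + 5 + 9 = 16. Including both spin states (m_s = ±1/2) gives 2 × 16 = 32 states.

32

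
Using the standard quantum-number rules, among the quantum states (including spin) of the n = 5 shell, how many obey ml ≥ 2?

12

The n = 5 shell has l = 0 through 4; check each.
Orbitals with ml ≥ 2, by l: l=2 → 1; l=3 → 2; l=4 → 3.
Orbitals: 1 + 2 + 3 = 6. Each orbital carries two spin states, so 6 × 2 = 12 states.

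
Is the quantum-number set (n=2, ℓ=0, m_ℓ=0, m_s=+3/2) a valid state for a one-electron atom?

Invalid

The spin quantum number for an electron can only be m_s = +1/2 or −1/2; m_s = +3/2 is not one of those.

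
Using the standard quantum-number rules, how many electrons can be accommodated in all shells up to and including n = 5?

Total orbitals = 1² + 2² + 3² + 4² + 5² = 55. Doubling for spin gives 110 electrons.

110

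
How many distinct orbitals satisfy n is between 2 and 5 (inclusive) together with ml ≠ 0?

Work shell by shell — for each n, count the (l, ml) pairs that satisfy ml ≠ 0:
n=2 → 2; n=3 → 6; n=4 → 12; n=5 → 20.
Total orbitals: 2 + 6 + 12 + 20 = 40.

40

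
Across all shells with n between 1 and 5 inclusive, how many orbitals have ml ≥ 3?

4

Count contributing orbitals for each principal shell:
n=4 → 1; n=5 → 3.
Total orbitals: 1 + 3 = 4.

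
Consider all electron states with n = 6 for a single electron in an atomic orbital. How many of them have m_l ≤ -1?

For n = 6, l ranges over 0 … 5.
The (l, m_l) pairs meeting m_l ≤ -1 give: l=1 → 1; l=2 → 2; l=3 → 3; l=4 → 4; l=5 → 5.
Orbitals: 1 + 2 + 3 + 4 + 5 = 15. Each orbital carries two spin states, so 15 × 2 = 30 states.

30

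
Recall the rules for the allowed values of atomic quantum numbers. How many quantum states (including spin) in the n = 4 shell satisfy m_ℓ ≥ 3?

2

For n = 4, ℓ ranges over 0 … 3.
Per ℓ-value: ℓ=3 → 1.
Orbitals: 1. Each orbital carries two spin states, so 1 × 2 = 2 states.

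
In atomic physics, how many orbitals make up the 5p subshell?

A subshell has 2ℓ+1 orbitals; with ℓ = 1, that's 3.

3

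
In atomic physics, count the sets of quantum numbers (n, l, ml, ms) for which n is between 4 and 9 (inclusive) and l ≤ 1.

48

Treat each shell separately and count matching orbitals:
n=4 → 4; n=5 → 4; n=6 → 4; n=7 → 4; n=8 → 4; n=9 → 4.
Orbitals: 4 + 4 + 4 + 4 + 4 + 4 = 24. Including both spin states (ms = ±1/2) gives 2 × 24 = 48 states.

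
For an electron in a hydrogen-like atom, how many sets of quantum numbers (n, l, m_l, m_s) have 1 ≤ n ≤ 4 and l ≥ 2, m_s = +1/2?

Treat each shell separately and count matching orbitals:
n=3 → 5; n=4 → 12.
Orbitals: 5 + 12 = 17. With m_s fixed to +1/2 there is one state per orbital, so 17 states.

17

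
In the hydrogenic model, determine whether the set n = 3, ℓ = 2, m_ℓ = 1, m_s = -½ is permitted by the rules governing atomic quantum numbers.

n = 3 is a positive integer. ℓ = 2 satisfies 0 ≤ ℓ ≤ n−1 = 2. m_ℓ = 1 lies in the range −ℓ … +ℓ (here −2 … 2). m_s = -1/2 is one of ±1/2.
All four constraints are satisfied.

Valid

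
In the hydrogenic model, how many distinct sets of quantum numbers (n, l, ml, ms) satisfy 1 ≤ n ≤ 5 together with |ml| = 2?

Count contributing orbitals for each principal shell:
n=3 → 2; n=4 → 4; n=5 → 6.
Orbitals: 2 + 4 + 6 = 12. Including both spin states (ms = ±1/2) gives 2 × 12 = 24 states.

24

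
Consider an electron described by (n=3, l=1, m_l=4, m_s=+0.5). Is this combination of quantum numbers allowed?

The magnetic quantum number must satisfy −l ≤ m_l ≤ l. With l = 1, m_l can only be -1, 0, 1, so m_l = 4 is forbidden.

Invalid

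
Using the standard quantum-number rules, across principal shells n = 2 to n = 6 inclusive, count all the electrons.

180

Shell n has n² orbitals: 2²=4 + 3²=9 + 4²=16 + 5²=25 + 6²=36 = 90 orbitals.
Two spin states per orbital: 2 × 90 = 180 electrons.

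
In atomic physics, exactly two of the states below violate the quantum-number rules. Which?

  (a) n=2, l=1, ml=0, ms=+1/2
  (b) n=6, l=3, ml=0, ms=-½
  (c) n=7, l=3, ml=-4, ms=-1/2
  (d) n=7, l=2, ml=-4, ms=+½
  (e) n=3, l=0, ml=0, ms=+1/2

(c) has |ml| = 4 > l = 3, violating −l ≤ ml ≤ l.
(d) has |ml| = 4 > l = 2, violating −l ≤ ml ≤ l.
The remaining sets (a), (b), (e) satisfy all four rules.

(c) and (d)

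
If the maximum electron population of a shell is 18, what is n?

n = 3

2n² = 18 ⇒ n² = 9 ⇒ n = 3.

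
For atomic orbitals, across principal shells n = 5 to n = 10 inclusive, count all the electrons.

Shell n has n² orbitals: 5²=25 + 6²=36 + 7²=49 + 8²=64 + 9²=81 + 10²=100 = 355 orbitals.
Two spin states per orbital: 2 × 355 = 710 electrons.

710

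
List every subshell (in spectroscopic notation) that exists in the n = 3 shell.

For n = 3, l runs from 0 to 2. In spectroscopic notation l = 0,1,2,… ↔ s,p,d,f,g,h,i, so the subshells are 3s, 3p, 3d.

3s, 3p, 3d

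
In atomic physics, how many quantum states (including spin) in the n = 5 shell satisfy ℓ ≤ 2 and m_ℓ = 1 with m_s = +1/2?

2

For n = 5, ℓ ranges over 0 … 4.
Per ℓ-value: ℓ=1 → 1; ℓ=2 → 1.
Orbitals: 1 + 1 = 2. With m_s fixed to a single value there is one state per orbital, giving 2 states.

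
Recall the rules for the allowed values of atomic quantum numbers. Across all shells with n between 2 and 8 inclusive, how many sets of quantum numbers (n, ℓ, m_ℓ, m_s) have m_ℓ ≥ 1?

Treat each shell separately and count matching orbitals:
n=2 → 1; n=3 → 3; n=4 → 6; n=5 → 10; n=6 → 15; n=7 → 21; n=8 → 28.
Orbitals: 1 + 3 + 6 + 10 + 15 + 21 + 28 = 84. Including both spin states (m_s = ±1/2) gives 2 × 84 = 168 states.

168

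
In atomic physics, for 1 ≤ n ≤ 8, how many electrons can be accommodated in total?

408

Total orbitals = 1² + 2² + 3² + 4² + 5² + 6² + 7² + 8² = 204. Doubling for spin gives 408 electrons.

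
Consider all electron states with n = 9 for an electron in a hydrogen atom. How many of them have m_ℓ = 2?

14

The n = 9 shell has ℓ = 0 through 8; check each.
Orbitals with m_ℓ = 2, by ℓ: ℓ=2 → 1; ℓ=3 → 1; ℓ=4 → 1; ℓ=5 → 1; ℓ=6 → 1; ℓ=7 → 1; ℓ=8 → 1.
Orbitals: 1 + 1 + 1 + 1 + 1 + 1 + 1 = 7. Each orbital carries two spin states, so 7 × 2 = 14 states.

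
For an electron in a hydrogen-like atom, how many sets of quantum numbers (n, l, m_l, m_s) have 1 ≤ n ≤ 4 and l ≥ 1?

52

Count contributing orbitals for each principal shell:
n=2 → 3; n=3 → 8; n=4 → 15.
Orbitals: 3 + 8 + 15 = 26. Including both spin states (m_s = ±1/2) gives 2 × 26 = 52 states.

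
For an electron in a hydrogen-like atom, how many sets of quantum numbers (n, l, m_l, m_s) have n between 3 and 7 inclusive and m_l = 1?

Treat each shell separately and count matching orbitals:
n=3 → 2; n=4 → 3; n=5 → 4; n=6 → 5; n=7 → 6.
Orbitals: 2 + 3 + 4 + 5 + 6 = 20. Including both spin states (m_s = ±1/2) gives 2 × 20 = 40 states.

40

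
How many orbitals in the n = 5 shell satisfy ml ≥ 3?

3

For n = 5, l ranges over 0 … 4.
Per l-value: l=3 → 1; l=4 → 2.
Total orbitals: 1 + 2 = 3.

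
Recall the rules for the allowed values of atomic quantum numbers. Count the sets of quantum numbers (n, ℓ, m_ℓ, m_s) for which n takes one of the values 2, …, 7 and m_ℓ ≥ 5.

8

Treat each shell separately and count matching orbitals:
n=6 → 1; n=7 → 3.
Orbitals: 1 + 3 = 4. Including both spin states (m_s = ±1/2) gives 2 × 4 = 8 states.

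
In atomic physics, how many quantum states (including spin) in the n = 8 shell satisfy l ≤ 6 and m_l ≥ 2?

30

With n = 8 the allowed l are 0, 1, …, 7.
The (l, m_l) pairs meeting l ≤ 6 and m_l ≥ 2 give: l=2 → 1; l=3 → 2; l=4 → 3; l=5 → 4; l=6 → 5.
Orbitals: 1 + 2 + 3 + 4 + 5 = 15. Each orbital carries two spin states, so 15 × 2 = 30 states.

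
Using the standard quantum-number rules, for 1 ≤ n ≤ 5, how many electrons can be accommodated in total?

Total orbitals = 1² + 2² + 3² + 4² + 5² = 55. Doubling for spin gives 110 electrons.

110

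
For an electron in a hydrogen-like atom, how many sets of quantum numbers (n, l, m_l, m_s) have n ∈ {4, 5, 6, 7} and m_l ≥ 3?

40

Go shell by shell, enumerating (l, m_l) with m_l ≥ 3:
n=4 → 1; n=5 → 3; n=6 → 6; n=7 → 10.
Orbitals: 1 + 3 + 6 + 10 = 20. Including both spin states (m_s = ±1/2) gives 2 × 20 = 40 states.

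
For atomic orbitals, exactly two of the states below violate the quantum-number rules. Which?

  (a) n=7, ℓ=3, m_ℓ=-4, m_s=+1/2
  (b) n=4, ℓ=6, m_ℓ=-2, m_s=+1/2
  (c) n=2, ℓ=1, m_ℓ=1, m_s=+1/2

(a) and (b)

(a) has |m_ℓ| = 4 > ℓ = 3, violating −ℓ ≤ m_ℓ ≤ ℓ.
(b) has ℓ = 6 ≥ n = 4, violating 0 ≤ ℓ ≤ n−1.
The remaining set (c) satisfies all four rules.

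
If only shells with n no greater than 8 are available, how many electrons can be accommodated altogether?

408

Total orbitals = 1² + 2² + 3² + 4² + 5² + 6² + 7² + 8² = 204. Doubling for spin gives 408 electrons.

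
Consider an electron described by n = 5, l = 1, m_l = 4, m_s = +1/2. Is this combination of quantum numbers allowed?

Not allowed

The magnetic quantum number must satisfy −l ≤ m_l ≤ l. With l = 1, m_l can only be -1, 0, 1, so m_l = 4 is forbidden.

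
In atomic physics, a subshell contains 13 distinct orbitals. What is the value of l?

2l+1 = 13 gives l = 6.

l = 6 (i)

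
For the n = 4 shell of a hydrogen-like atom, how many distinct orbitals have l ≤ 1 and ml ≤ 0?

The n = 4 shell has l = 0 through 3; check each.
Contributions: l=0 → 1; l=1 → 2.
Total orbitals: 1 + 2 = 3.

3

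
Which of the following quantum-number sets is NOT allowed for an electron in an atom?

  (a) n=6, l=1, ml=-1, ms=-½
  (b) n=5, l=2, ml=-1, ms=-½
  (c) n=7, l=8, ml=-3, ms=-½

(c)

(c) has l = 8 ≥ n = 7, violating 0 ≤ l ≤ n−1.
The remaining sets (a), (b) satisfy all four rules.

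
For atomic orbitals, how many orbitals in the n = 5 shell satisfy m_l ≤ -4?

Go through l = 0, …, 4 (the values permitted for n = 5).
Contributions: l=4 → 1.
Total orbitals: 1.

1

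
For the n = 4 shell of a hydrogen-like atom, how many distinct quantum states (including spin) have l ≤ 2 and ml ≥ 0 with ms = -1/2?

6

For n = 4, l ranges over 0 … 3.
Contributions: l=0 → 1; l=1 → 2; l=2 → 3.
Orbitals: 1 + 2 + 3 = 6. With ms fixed to a single value there is one state per orbital, giving 6 states.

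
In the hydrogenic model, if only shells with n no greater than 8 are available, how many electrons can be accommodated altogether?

408

Total orbitals = 1² + 2² + 3² + 4² + 5² + 6² + 7² + 8² = 204. Doubling for spin gives 408 electrons.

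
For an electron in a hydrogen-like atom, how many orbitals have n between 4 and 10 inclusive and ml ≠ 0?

Go shell by shell, enumerating (l, ml) with ml ≠ 0:
n=4 → 12; n=5 → 20; n=6 → 30; n=7 → 42; n=8 → 56; n=9 → 72; n=10 → 90.
Total orbitals: 12 + 20 + 30 + 42 + 56 + 72 + 90 = 322.

322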